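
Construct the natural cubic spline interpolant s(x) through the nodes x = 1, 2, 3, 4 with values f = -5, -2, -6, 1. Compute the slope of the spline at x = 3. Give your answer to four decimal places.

Put m_i = s'' at the i-th knot. Here h = (1, 1, 1) and Δ = (3, -4, 7), so the interior equations h_(i-1)·m_(i-1) + 2(h_(i-1)+h_i)·m_i + h_i·m_(i+1) = 6(Δ_i − Δ_(i-1)) read
  1·m_0 + 4·m_1 + 1·m_2 = 6(Δ_1 - Δ_0) = -42
  1·m_1 + 4·m_2 + 1·m_3 = 6(Δ_2 - Δ_1) = 66
Natural end conditions: m_0 = m_3 = 0.
Hence m_0 = 0, m_1 = -78/5, m_2 = 102/5, m_3 = 0.
On [3, 4], s'(x) = b_2 + 2c_2·(x - 3) + 3d_2·(x - 3)² with b_2 = Δ_2 - h_2(2m_2 + m_3)/6 = 1/5, c_2 = m_2/2 = 51/5, d_2 = (m_3 - m_2)/(6h_2) = -17/5. So s'(3) = 1/5.

0.2000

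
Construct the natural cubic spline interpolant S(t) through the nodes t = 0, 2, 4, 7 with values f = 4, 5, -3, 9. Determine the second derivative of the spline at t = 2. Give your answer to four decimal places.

-4.8158

Put m_i = S'' at the i-th knot. Here h = (2, 2, 3) and Δ = (1/2, -4, 4), so the interior equations h_(i-1)·m_(i-1) + 2(h_(i-1)+h_i)·m_i + h_i·m_(i+1) = 6(Δ_i − Δ_(i-1)) read
  2·m_0 + 8·m_1 + 2·m_2 = 6(Δ_1 - Δ_0) = -27
  2·m_1 + 10·m_2 + 3·m_3 = 6(Δ_2 - Δ_1) = 48
Natural end conditions: m_0 = m_3 = 0.
Solving the tridiagonal system: m_0 = 0, m_1 = -183/38, m_2 = 219/38, m_3 = 0.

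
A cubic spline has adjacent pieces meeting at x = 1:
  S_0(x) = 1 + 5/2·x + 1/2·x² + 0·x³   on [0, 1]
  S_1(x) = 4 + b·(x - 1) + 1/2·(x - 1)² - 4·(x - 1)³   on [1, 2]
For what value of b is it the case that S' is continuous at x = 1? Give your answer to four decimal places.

3.5000

S_0'(x) = 5/2 + 1·x + 0·x², so S_0'(1) = 7/2. On the right, S_1'(1) = b, so b = 7/2.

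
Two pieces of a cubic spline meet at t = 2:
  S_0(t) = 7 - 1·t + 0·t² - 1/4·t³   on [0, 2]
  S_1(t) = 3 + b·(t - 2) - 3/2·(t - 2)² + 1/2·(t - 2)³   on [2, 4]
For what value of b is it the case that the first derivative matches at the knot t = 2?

S_0'(t) = -1 + 0·t - 3/4·t², so S_0'(2) = -4. On the right, S_1'(2) = b, so b = -4.

-4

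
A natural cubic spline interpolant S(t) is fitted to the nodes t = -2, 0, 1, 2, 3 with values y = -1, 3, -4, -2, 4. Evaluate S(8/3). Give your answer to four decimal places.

1.9001

Put M_i = S'' at the i-th knot. Here h = (2, 1, 1, 1) and Δ = (2, -7, 2, 6), so the interior equations h_(i-1)·M_(i-1) + 2(h_(i-1)+h_i)·M_i + h_i·M_(i+1) = 6(Δ_i − Δ_(i-1)) read
  2·M_0 + 6·M_1 + 1·M_2 = 6(Δ_1 - Δ_0) = -54
  1·M_1 + 4·M_2 + 1·M_3 = 6(Δ_2 - Δ_1) = 54
  1·M_2 + 4·M_3 + 1·M_4 = 6(Δ_3 - Δ_2) = 24
Natural end conditions: M_0 = M_4 = 0.
Solving the tridiagonal system: M_0 = 0, M_1 = -501/43, M_2 = 684/43, M_3 = 87/43, M_4 = 0.
On [2, 3], S(t) = -2 + 229/43·(t - 2) + 87/86·(t - 2)² - 29/86·(t - 2)³.
With (t - 2) = 2/3: S(8/3) = 2206/1161.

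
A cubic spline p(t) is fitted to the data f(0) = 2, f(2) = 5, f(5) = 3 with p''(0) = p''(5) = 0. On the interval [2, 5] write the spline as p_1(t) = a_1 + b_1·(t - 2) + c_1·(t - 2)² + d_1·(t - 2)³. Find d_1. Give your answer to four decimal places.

Write σ_i for p''(x_i). With h_i = 2, 3 and divided differences Δ_i = 3/2, -2/3, the continuity of p' gives the tridiagonal system
  2·σ_0 + 10·σ_1 + 3·σ_2 = 6(Δ_1 - Δ_0) = -13
Natural end conditions: σ_0 = σ_2 = 0.
Hence σ_0 = 0, σ_1 = -13/10, σ_2 = 0.
On [2, 5], with p_1(t) = a_1 + b_1·(t - 2) + c_1·(t - 2)² + d_1·(t - 2)³: c_1 = σ_1/2 = -13/20, d_1 = (σ_2 - σ_1)/(6h_1) = 13/180, b_1 = Δ_1 - h_1(2σ_1 + σ_2)/6 = 19/30.

0.0722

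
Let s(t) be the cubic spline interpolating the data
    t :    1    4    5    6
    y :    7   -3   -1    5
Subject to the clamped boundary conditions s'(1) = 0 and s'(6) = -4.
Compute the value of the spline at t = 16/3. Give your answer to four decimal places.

1.9553

With M_i denoting the second derivative at x_i, h_i = 3, 1, 1, and Δ_i = (y_(i+1) − y_i)/h_i = -10/3, 2, 6:
  3·M_0 + 8·M_1 + 1·M_2 = 6(Δ_1 - Δ_0) = 32
  1·M_1 + 4·M_2 + 1·M_3 = 6(Δ_2 - Δ_1) = 24
Clamped end conditions give two more equations: 2h_0·M_0 + h_0·M_1 = 6(Δ_0 - s'(1)) = -20 and h_2·M_2 + 2h_2·M_3 = 6(s'(6) - Δ_2) = -60.
Solving the tridiagonal system: M_0 = -476/87, M_1 = 124/29, M_2 = 412/29, M_3 = -1076/29.
On [5, 6], s(t) = -1 + 216/29·(t - 5) + 206/29·(t - 5)² - 248/29·(t - 5)³.
With (t - 5) = 1/3: s(16/3) = 1531/783.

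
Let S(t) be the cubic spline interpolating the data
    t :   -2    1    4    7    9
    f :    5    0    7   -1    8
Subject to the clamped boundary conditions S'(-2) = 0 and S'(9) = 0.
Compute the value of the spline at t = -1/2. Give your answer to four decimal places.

Write M_i for S''(x_i). With h_i = 3, 3, 3, 2 and divided differences Δ_i = -5/3, 7/3, -8/3, 9/2, the continuity of S' gives the tridiagonal system
  3·M_0 + 12·M_1 + 3·M_2 = 6(Δ_1 - Δ_0) = 24
  3·M_1 + 12·M_2 + 3·M_3 = 6(Δ_2 - Δ_1) = -30
  3·M_2 + 10·M_3 + 2·M_4 = 6(Δ_3 - Δ_2) = 43
Clamped end conditions give two more equations: 2h_0·M_0 + h_0·M_1 = 6(Δ_0 - S'(-2)) = -10 and h_3·M_3 + 2h_3·M_4 = 6(S'(9) - Δ_3) = -27.
Solving the tridiagonal system: M_0 = -547/142, M_1 = 931/213, M_2 = -2399/426, M_3 = 579/71, M_4 = -3075/284.
On [-2, 1], S(t) = 5 + 0·(t + 2) - 547/284·(t + 2)² + 3503/7668·(t + 2)³.
With (t + 2) = 3/2: S(-1/2) = 5017/2272.

2.2082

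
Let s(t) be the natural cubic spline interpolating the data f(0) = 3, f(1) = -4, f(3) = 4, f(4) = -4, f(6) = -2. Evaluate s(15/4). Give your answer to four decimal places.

-1.8952

Put m_i = s'' at the i-th knot. Here h = (1, 2, 1, 2) and Δ = (-7, 4, -8, 1), so the interior equations h_(i-1)·m_(i-1) + 2(h_(i-1)+h_i)·m_i + h_i·m_(i+1) = 6(Δ_i − Δ_(i-1)) read
  1·m_0 + 6·m_1 + 2·m_2 = 6(Δ_1 - Δ_0) = 66
  2·m_1 + 6·m_2 + 1·m_3 = 6(Δ_2 - Δ_1) = -72
  1·m_2 + 6·m_3 + 2·m_4 = 6(Δ_3 - Δ_2) = 54
Natural end conditions: m_0 = m_4 = 0.
Hence m_0 = 0, m_1 = 547/31, m_2 = -618/31, m_3 = 382/31, m_4 = 0.
On [3, 4], s(t) = 4 - 317/93·(t - 3) - 309/31·(t - 3)² + 500/93·(t - 3)³.
With (t - 3) = 3/4: s(15/4) = -235/124.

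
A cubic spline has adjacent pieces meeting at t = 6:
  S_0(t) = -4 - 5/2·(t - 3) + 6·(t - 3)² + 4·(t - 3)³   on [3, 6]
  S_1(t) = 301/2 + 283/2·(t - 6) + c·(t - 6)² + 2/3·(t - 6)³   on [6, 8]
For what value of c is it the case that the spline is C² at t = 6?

42

S_0''(t) = 12 + 24·(t - 3), so S_0''(6) = 84. On the right, S_1''(6) = 2c, so c = 42.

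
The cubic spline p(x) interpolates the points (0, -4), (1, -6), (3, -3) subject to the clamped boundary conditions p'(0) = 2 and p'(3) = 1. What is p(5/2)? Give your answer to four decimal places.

Write σ_i for p''(x_i). With h_i = 1, 2 and divided differences Δ_i = -2, 3/2, the continuity of p' gives the tridiagonal system
  1·σ_0 + 6·σ_1 + 2·σ_2 = 6(Δ_1 - Δ_0) = 21
Clamped end conditions give two more equations: 2h_0·σ_0 + h_0·σ_1 = 6(Δ_0 - p'(0)) = -24 and h_1·σ_1 + 2h_1·σ_2 = 6(p'(3) - Δ_1) = -3.
Hence σ_0 = -95/6, σ_1 = 23/3, σ_2 = -55/12.
On [1, 3], p(x) = -6 - 25/12·(x - 1) + 23/6·(x - 1)² - 49/48·(x - 1)³.
With (x - 1) = 3/2: p(5/2) = -505/128.

-3.9453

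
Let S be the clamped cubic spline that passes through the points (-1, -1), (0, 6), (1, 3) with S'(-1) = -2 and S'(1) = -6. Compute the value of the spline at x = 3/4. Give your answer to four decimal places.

Write σ_i for S''(x_i). With h_i = 1, 1 and divided differences Δ_i = 7, -3, the continuity of S' gives the tridiagonal system
  1·σ_0 + 4·σ_1 + 1·σ_2 = 6(Δ_1 - Δ_0) = -60
Clamped end conditions give two more equations: 2h_0·σ_0 + h_0·σ_1 = 6(Δ_0 - S'(-1)) = 54 and h_1·σ_1 + 2h_1·σ_2 = 6(S'(1) - Δ_1) = -18.
Forward elimination and back-substitution give σ_0 = 40, σ_1 = -26, σ_2 = 4.
On [0, 1], S(x) = 6 + 5·x - 13·x² + 5·x³.
With x = 3/4: S(3/4) = 291/64.

4.5469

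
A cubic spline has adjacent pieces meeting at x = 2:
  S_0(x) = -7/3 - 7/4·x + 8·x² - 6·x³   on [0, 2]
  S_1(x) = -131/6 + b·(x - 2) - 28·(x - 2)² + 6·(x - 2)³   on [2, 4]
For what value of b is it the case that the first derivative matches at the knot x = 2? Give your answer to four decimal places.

S_0'(x) = -7/4 + 16·x - 18·x², so S_0'(2) = -167/4. On the right, S_1'(2) = b, so b = -167/4.

-41.7500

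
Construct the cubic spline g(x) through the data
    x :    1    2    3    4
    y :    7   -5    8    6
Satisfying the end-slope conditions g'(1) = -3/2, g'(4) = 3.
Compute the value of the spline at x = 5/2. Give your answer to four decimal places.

0.4375

Write m_i for g''(x_i). With h_i = 1, 1, 1 and divided differences Δ_i = -12, 13, -2, the continuity of g' gives the tridiagonal system
  1·m_0 + 4·m_1 + 1·m_2 = 6(Δ_1 - Δ_0) = 150
  1·m_1 + 4·m_2 + 1·m_3 = 6(Δ_2 - Δ_1) = -90
Clamped end conditions give two more equations: 2h_0·m_0 + h_0·m_1 = 6(Δ_0 - g'(1)) = -63 and h_2·m_2 + 2h_2·m_3 = 6(g'(4) - Δ_2) = 30.
Solving: m_0 = -322/5, m_1 = 329/5, m_2 = -244/5, m_3 = 197/5.
On [2, 3], g(x) = -5 - 4/5·(x - 2) + 329/10·(x - 2)² - 191/10·(x - 2)³.
With (x - 2) = 1/2: g(5/2) = 7/16.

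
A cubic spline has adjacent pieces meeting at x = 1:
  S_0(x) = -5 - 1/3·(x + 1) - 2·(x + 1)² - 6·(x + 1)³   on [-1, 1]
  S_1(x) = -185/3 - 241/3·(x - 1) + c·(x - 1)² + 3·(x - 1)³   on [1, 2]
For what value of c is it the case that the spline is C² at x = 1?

S_0''(x) = -4 - 36·(x + 1), so S_0''(1) = -76. On the right, S_1''(1) = 2c, so c = -38.

-38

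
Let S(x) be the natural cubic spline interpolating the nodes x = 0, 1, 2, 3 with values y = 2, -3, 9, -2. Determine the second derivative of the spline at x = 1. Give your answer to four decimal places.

With m_i denoting the second derivative at x_i, h_i = 1, 1, 1, and Δ_i = (y_(i+1) − y_i)/h_i = -5, 12, -11:
  1·m_0 + 4·m_1 + 1·m_2 = 6(Δ_1 - Δ_0) = 102
  1·m_1 + 4·m_2 + 1·m_3 = 6(Δ_2 - Δ_1) = -138
Natural end conditions: m_0 = m_3 = 0.
Solving: m_0 = 0, m_1 = 182/5, m_2 = -218/5, m_3 = 0.

36.4000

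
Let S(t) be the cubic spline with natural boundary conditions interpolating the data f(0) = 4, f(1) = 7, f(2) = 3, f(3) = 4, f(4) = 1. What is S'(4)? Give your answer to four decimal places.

-4.5536

Write m_i for S''(x_i). With h_i = 1, 1, 1, 1 and divided differences Δ_i = 3, -4, 1, -3, the continuity of S' gives the tridiagonal system
  1·m_0 + 4·m_1 + 1·m_2 = 6(Δ_1 - Δ_0) = -42
  1·m_1 + 4·m_2 + 1·m_3 = 6(Δ_2 - Δ_1) = 30
  1·m_2 + 4·m_3 + 1·m_4 = 6(Δ_3 - Δ_2) = -24
Natural end conditions: m_0 = m_4 = 0.
Hence m_0 = 0, m_1 = -387/28, m_2 = 93/7, m_3 = -261/28, m_4 = 0.
On [3, 4], S'(t) = b_3 + 2c_3·(t - 3) + 3d_3·(t - 3)² with b_3 = Δ_3 - h_3(2m_3 + m_4)/6 = 3/28, c_3 = m_3/2 = -261/56, d_3 = (m_4 - m_3)/(6h_3) = 87/56. So S'(4) = -255/56.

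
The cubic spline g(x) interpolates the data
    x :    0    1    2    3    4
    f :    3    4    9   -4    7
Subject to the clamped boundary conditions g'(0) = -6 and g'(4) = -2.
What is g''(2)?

-47

Let M_i = g''(x_i). Step sizes h_i = 1, 1, 1, 1; slopes of the chords Δ_i = (y_(i+1) - y_i)/h_i = 1, 5, -13, 11.
  1·M_0 + 4·M_1 + 1·M_2 = 6(Δ_1 - Δ_0) = 24
  1·M_1 + 4·M_2 + 1·M_3 = 6(Δ_2 - Δ_1) = -108
  1·M_2 + 4·M_3 + 1·M_4 = 6(Δ_3 - Δ_2) = 144
Clamped end conditions give two more equations: 2h_0·M_0 + h_0·M_1 = 6(Δ_0 - g'(0)) = 42 and h_3·M_3 + 2h_3·M_4 = 6(g'(4) - Δ_3) = -78.
Solving the tridiagonal system: M_0 = 97/7, M_1 = 100/7, M_2 = -47, M_3 = 460/7, M_4 = -503/7.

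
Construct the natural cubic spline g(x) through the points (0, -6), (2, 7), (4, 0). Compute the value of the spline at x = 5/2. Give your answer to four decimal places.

6.8906

Let M_i = g''(x_i). Step sizes h_i = 2, 2; slopes of the chords Δ_i = (y_(i+1) - y_i)/h_i = 13/2, -7/2.
  2·M_0 + 8·M_1 + 2·M_2 = 6(Δ_1 - Δ_0) = -60
Natural end conditions: M_0 = M_2 = 0.
Forward elimination and back-substitution give M_0 = 0, M_1 = -15/2, M_2 = 0.
On [2, 4], g(x) = 7 + 3/2·(x - 2) - 15/4·(x - 2)² + 5/8·(x - 2)³.
With (x - 2) = 1/2: g(5/2) = 441/64.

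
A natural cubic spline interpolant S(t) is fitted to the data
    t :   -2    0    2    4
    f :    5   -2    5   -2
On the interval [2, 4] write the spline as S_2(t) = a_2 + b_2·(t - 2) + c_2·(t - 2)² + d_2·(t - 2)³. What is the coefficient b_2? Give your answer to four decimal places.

Let σ_i = S''(x_i). Step sizes h_i = 2, 2, 2; slopes of the chords Δ_i = (y_(i+1) - y_i)/h_i = -7/2, 7/2, -7/2.
  2·σ_0 + 8·σ_1 + 2·σ_2 = 6(Δ_1 - Δ_0) = 42
  2·σ_1 + 8·σ_2 + 2·σ_3 = 6(Δ_2 - Δ_1) = -42
Natural end conditions: σ_0 = σ_3 = 0.
Forward elimination and back-substitution give σ_0 = 0, σ_1 = 7, σ_2 = -7, σ_3 = 0.
On [2, 4], with S_2(t) = a_2 + b_2·(t - 2) + c_2·(t - 2)² + d_2·(t - 2)³: c_2 = σ_2/2 = -7/2, d_2 = (σ_3 - σ_2)/(6h_2) = 7/12, b_2 = Δ_2 - h_2(2σ_2 + σ_3)/6 = 7/6.

1.1667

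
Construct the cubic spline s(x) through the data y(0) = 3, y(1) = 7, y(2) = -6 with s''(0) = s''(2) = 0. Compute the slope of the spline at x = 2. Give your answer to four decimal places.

Write M_i for s''(x_i). With h_i = 1, 1 and divided differences Δ_i = 4, -13, the continuity of s' gives the tridiagonal system
  1·M_0 + 4·M_1 + 1·M_2 = 6(Δ_1 - Δ_0) = -102
Natural end conditions: M_0 = M_2 = 0.
Solving the tridiagonal system: M_0 = 0, M_1 = -51/2, M_2 = 0.
On [1, 2], s'(x) = b_1 + 2c_1·(x - 1) + 3d_1·(x - 1)² with b_1 = Δ_1 - h_1(2M_1 + M_2)/6 = -9/2, c_1 = M_1/2 = -51/4, d_1 = (M_2 - M_1)/(6h_1) = 17/4. So s'(2) = -69/4.

-17.2500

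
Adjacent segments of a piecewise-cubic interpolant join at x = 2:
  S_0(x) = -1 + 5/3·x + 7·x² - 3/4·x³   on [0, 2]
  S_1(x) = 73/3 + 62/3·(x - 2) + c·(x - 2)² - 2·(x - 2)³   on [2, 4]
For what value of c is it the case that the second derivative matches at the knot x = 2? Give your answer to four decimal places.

2.5000

S_0''(x) = 14 - 9/2·x, so S_0''(2) = 5. On the right, S_1''(2) = 2c, so c = 5/2.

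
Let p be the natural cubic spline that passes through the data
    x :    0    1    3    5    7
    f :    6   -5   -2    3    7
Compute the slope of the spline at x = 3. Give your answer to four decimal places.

With M_i denoting the second derivative at x_i, h_i = 1, 2, 2, 2, and Δ_i = (y_(i+1) − y_i)/h_i = -11, 3/2, 5/2, 2:
  1·M_0 + 6·M_1 + 2·M_2 = 6(Δ_1 - Δ_0) = 75
  2·M_1 + 8·M_2 + 2·M_3 = 6(Δ_2 - Δ_1) = 6
  2·M_2 + 8·M_3 + 2·M_4 = 6(Δ_3 - Δ_2) = -3
Natural end conditions: M_0 = M_4 = 0.
Solving: M_0 = 0, M_1 = 549/41, M_2 = -219/82, M_3 = 12/41, M_4 = 0.
On [3, 5], p'(x) = b_2 + 2c_2·(x - 3) + 3d_2·(x - 3)² with b_2 = Δ_2 - h_2(2M_2 + M_3)/6 = 343/82, c_2 = M_2/2 = -219/164, d_2 = (M_3 - M_2)/(6h_2) = 81/328. So p'(3) = 343/82.

4.1829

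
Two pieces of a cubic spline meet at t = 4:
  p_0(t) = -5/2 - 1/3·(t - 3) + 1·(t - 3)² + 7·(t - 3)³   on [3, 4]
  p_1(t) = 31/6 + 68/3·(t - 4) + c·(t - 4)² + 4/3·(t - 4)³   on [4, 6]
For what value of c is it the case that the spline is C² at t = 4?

22

p_0''(t) = 2 + 42·(t - 3), so p_0''(4) = 44. On the right, p_1''(4) = 2c, so c = 22.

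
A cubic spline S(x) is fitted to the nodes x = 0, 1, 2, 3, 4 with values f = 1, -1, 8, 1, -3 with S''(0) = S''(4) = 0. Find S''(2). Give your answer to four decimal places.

Let m_i = S''(x_i). Step sizes h_i = 1, 1, 1, 1; slopes of the chords Δ_i = (y_(i+1) - y_i)/h_i = -2, 9, -7, -4.
  1·m_0 + 4·m_1 + 1·m_2 = 6(Δ_1 - Δ_0) = 66
  1·m_1 + 4·m_2 + 1·m_3 = 6(Δ_2 - Δ_1) = -96
  1·m_2 + 4·m_3 + 1·m_4 = 6(Δ_3 - Δ_2) = 18
Natural end conditions: m_0 = m_4 = 0.
Solving: m_0 = 0, m_1 = 174/7, m_2 = -234/7, m_3 = 90/7, m_4 = 0.

-33.4286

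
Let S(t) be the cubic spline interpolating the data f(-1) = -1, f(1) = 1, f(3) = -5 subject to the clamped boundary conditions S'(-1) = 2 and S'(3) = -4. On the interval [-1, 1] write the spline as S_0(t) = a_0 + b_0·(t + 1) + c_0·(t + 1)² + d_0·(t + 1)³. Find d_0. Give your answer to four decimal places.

Write m_i for S''(x_i). With h_i = 2, 2 and divided differences Δ_i = 1, -3, the continuity of S' gives the tridiagonal system
  2·m_0 + 8·m_1 + 2·m_2 = 6(Δ_1 - Δ_0) = -24
Clamped end conditions give two more equations: 2h_0·m_0 + h_0·m_1 = 6(Δ_0 - S'(-1)) = -6 and h_1·m_1 + 2h_1·m_2 = 6(S'(3) - Δ_1) = -6.
Hence m_0 = 0, m_1 = -3, m_2 = 0.
On [-1, 1], with S_0(t) = a_0 + b_0·(t + 1) + c_0·(t + 1)² + d_0·(t + 1)³: c_0 = m_0/2 = 0, d_0 = (m_1 - m_0)/(6h_0) = -1/4, b_0 = Δ_0 - h_0(2m_0 + m_1)/6 = 2.

-0.2500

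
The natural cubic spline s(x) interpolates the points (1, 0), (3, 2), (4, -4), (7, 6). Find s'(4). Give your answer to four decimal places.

Put σ_i = s'' at the i-th knot. Here h = (2, 1, 3) and Δ = (1, -6, 10/3), so the interior equations h_(i-1)·σ_(i-1) + 2(h_(i-1)+h_i)·σ_i + h_i·σ_(i+1) = 6(Δ_i − Δ_(i-1)) read
  2·σ_0 + 6·σ_1 + 1·σ_2 = 6(Δ_1 - Δ_0) = -42
  1·σ_1 + 8·σ_2 + 3·σ_3 = 6(Δ_2 - Δ_1) = 56
Natural end conditions: σ_0 = σ_3 = 0.
Hence σ_0 = 0, σ_1 = -392/47, σ_2 = 378/47, σ_3 = 0.
On [4, 7], s'(x) = b_2 + 2c_2·(x - 4) + 3d_2·(x - 4)² with b_2 = Δ_2 - h_2(2σ_2 + σ_3)/6 = -664/141, c_2 = σ_2/2 = 189/47, d_2 = (σ_3 - σ_2)/(6h_2) = -21/47. So s'(4) = -664/141.

-4.7092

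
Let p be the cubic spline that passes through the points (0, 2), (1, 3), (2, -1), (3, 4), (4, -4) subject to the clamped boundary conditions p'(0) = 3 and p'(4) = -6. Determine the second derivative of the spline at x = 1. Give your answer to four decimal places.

Put σ_i = p'' at the i-th knot. Here h = (1, 1, 1, 1) and Δ = (1, -4, 5, -8), so the interior equations h_(i-1)·σ_(i-1) + 2(h_(i-1)+h_i)·σ_i + h_i·σ_(i+1) = 6(Δ_i − Δ_(i-1)) read
  1·σ_0 + 4·σ_1 + 1·σ_2 = 6(Δ_1 - Δ_0) = -30
  1·σ_1 + 4·σ_2 + 1·σ_3 = 6(Δ_2 - Δ_1) = 54
  1·σ_2 + 4·σ_3 + 1·σ_4 = 6(Δ_3 - Δ_2) = -78
Clamped end conditions give two more equations: 2h_0·σ_0 + h_0·σ_1 = 6(Δ_0 - p'(0)) = -12 and h_3·σ_3 + 2h_3·σ_4 = 6(p'(4) - Δ_3) = 12.
Hence σ_0 = 27/28, σ_1 = -195/14, σ_2 = 99/4, σ_3 = -435/14, σ_4 = 603/28.

-13.9286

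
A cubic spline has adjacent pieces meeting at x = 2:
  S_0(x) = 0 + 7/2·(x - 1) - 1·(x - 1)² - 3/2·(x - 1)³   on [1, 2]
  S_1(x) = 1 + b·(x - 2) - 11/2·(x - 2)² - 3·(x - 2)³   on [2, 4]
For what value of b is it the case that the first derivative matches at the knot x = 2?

-3

S_0'(x) = 7/2 - 2·(x - 1) - 9/2·(x - 1)², so S_0'(2) = -3. On the right, S_1'(2) = b, so b = -3.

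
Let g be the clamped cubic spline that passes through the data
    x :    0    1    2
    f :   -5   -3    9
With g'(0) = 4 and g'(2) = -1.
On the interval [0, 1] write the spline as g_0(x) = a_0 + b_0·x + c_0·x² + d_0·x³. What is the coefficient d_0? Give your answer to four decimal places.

With M_i denoting the second derivative at x_i, h_i = 1, 1, and Δ_i = (y_(i+1) − y_i)/h_i = 2, 12:
  1·M_0 + 4·M_1 + 1·M_2 = 6(Δ_1 - Δ_0) = 60
Clamped end conditions give two more equations: 2h_0·M_0 + h_0·M_1 = 6(Δ_0 - g'(0)) = -12 and h_1·M_1 + 2h_1·M_2 = 6(g'(2) - Δ_1) = -78.
Solving: M_0 = -47/2, M_1 = 35, M_2 = -113/2.
On [0, 1], with g_0(x) = a_0 + b_0·x + c_0·x² + d_0·x³: c_0 = M_0/2 = -47/4, d_0 = (M_1 - M_0)/(6h_0) = 39/4, b_0 = Δ_0 - h_0(2M_0 + M_1)/6 = 4.

9.7500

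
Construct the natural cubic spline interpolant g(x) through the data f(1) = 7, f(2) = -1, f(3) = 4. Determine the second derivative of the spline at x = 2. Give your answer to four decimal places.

Put σ_i = g'' at the i-th knot. Here h = (1, 1) and Δ = (-8, 5), so the interior equations h_(i-1)·σ_(i-1) + 2(h_(i-1)+h_i)·σ_i + h_i·σ_(i+1) = 6(Δ_i − Δ_(i-1)) read
  1·σ_0 + 4·σ_1 + 1·σ_2 = 6(Δ_1 - Δ_0) = 78
Natural end conditions: σ_0 = σ_2 = 0.
Hence σ_0 = 0, σ_1 = 39/2, σ_2 = 0.

19.5000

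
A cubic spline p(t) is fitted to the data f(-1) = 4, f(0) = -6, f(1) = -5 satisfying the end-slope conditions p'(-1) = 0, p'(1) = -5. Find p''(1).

Write σ_i for p''(x_i). With h_i = 1, 1 and divided differences Δ_i = -10, 1, the continuity of p' gives the tridiagonal system
  1·σ_0 + 4·σ_1 + 1·σ_2 = 6(Δ_1 - Δ_0) = 66
Clamped end conditions give two more equations: 2h_0·σ_0 + h_0·σ_1 = 6(Δ_0 - p'(-1)) = -60 and h_1·σ_1 + 2h_1·σ_2 = 6(p'(1) - Δ_1) = -36.
Forward elimination and back-substitution give σ_0 = -49, σ_1 = 38, σ_2 = -37.

-37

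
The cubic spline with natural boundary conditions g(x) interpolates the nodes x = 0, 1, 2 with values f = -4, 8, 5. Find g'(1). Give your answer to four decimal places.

Write σ_i for g''(x_i). With h_i = 1, 1 and divided differences Δ_i = 12, -3, the continuity of g' gives the tridiagonal system
  1·σ_0 + 4·σ_1 + 1·σ_2 = 6(Δ_1 - Δ_0) = -90
Natural end conditions: σ_0 = σ_2 = 0.
Forward elimination and back-substitution give σ_0 = 0, σ_1 = -45/2, σ_2 = 0.
On [1, 2], g'(x) = b_1 + 2c_1·(x - 1) + 3d_1·(x - 1)² with b_1 = Δ_1 - h_1(2σ_1 + σ_2)/6 = 9/2, c_1 = σ_1/2 = -45/4, d_1 = (σ_2 - σ_1)/(6h_1) = 15/4. So g'(1) = 9/2.

4.5000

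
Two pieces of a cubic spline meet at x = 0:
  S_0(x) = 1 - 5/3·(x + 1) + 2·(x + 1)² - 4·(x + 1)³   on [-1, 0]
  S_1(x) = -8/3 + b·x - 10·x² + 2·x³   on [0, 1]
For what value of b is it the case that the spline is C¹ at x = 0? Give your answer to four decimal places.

S_0'(x) = -5/3 + 4·(x + 1) - 12·(x + 1)², so S_0'(0) = -29/3. On the right, S_1'(0) = b, so b = -29/3.

-9.6667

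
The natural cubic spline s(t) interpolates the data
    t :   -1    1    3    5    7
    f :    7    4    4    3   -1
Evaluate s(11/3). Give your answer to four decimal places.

Put M_i = s'' at the i-th knot. Here h = (2, 2, 2, 2) and Δ = (-3/2, 0, -1/2, -2), so the interior equations h_(i-1)·M_(i-1) + 2(h_(i-1)+h_i)·M_i + h_i·M_(i+1) = 6(Δ_i − Δ_(i-1)) read
  2·M_0 + 8·M_1 + 2·M_2 = 6(Δ_1 - Δ_0) = 9
  2·M_1 + 8·M_2 + 2·M_3 = 6(Δ_2 - Δ_1) = -3
  2·M_2 + 8·M_3 + 2·M_4 = 6(Δ_3 - Δ_2) = -9
Natural end conditions: M_0 = M_4 = 0.
Hence M_0 = 0, M_1 = 69/56, M_2 = -3/7, M_3 = -57/56, M_4 = 0.
On [3, 5], s(t) = 4 + 1/8·(t - 3) - 3/14·(t - 3)² - 11/224·(t - 3)³.
With (t - 3) = 2/3: s(11/3) = 751/189.

3.9735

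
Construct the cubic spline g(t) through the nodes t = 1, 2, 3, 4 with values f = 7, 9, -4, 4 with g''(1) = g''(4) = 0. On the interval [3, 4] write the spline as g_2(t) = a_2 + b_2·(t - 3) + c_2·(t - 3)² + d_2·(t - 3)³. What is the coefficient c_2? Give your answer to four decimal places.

19.8000

Write M_i for g''(x_i). With h_i = 1, 1, 1 and divided differences Δ_i = 2, -13, 8, the continuity of g' gives the tridiagonal system
  1·M_0 + 4·M_1 + 1·M_2 = 6(Δ_1 - Δ_0) = -90
  1·M_1 + 4·M_2 + 1·M_3 = 6(Δ_2 - Δ_1) = 126
Natural end conditions: M_0 = M_3 = 0.
Forward elimination and back-substitution give M_0 = 0, M_1 = -162/5, M_2 = 198/5, M_3 = 0.
On [3, 4], with g_2(t) = a_2 + b_2·(t - 3) + c_2·(t - 3)² + d_2·(t - 3)³: c_2 = M_2/2 = 99/5, d_2 = (M_3 - M_2)/(6h_2) = -33/5, b_2 = Δ_2 - h_2(2M_2 + M_3)/6 = -26/5.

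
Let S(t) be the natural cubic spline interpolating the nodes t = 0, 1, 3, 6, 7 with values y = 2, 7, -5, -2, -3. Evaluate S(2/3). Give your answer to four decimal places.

6.1841

Write M_i for S''(x_i). With h_i = 1, 2, 3, 1 and divided differences Δ_i = 5, -6, 1, -1, the continuity of S' gives the tridiagonal system
  1·M_0 + 6·M_1 + 2·M_2 = 6(Δ_1 - Δ_0) = -66
  2·M_1 + 10·M_2 + 3·M_3 = 6(Δ_2 - Δ_1) = 42
  3·M_2 + 8·M_3 + 1·M_4 = 6(Δ_3 - Δ_2) = -12
Natural end conditions: M_0 = M_4 = 0.
Solving the tridiagonal system: M_0 = 0, M_1 = -2715/197, M_2 = 1644/197, M_3 = -912/197, M_4 = 0.
On [0, 1], S(t) = 2 + 2875/394·t + 0·t² - 905/394·t³.
With t = 2/3: S(2/3) = 32893/5319.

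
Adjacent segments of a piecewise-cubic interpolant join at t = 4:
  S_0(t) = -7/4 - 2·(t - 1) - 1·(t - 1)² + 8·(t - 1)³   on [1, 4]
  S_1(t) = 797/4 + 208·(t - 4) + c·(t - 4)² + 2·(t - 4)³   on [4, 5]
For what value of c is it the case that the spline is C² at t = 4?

71

S_0''(t) = -2 + 48·(t - 1), so S_0''(4) = 142. On the right, S_1''(4) = 2c, so c = 71.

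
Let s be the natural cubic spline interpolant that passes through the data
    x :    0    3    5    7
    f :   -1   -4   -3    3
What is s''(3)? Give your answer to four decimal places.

With M_i denoting the second derivative at x_i, h_i = 3, 2, 2, and Δ_i = (y_(i+1) − y_i)/h_i = -1, 1/2, 3:
  3·M_0 + 10·M_1 + 2·M_2 = 6(Δ_1 - Δ_0) = 9
  2·M_1 + 8·M_2 + 2·M_3 = 6(Δ_2 - Δ_1) = 15
Natural end conditions: M_0 = M_3 = 0.
Solving the tridiagonal system: M_0 = 0, M_1 = 21/38, M_2 = 33/19, M_3 = 0.

0.5526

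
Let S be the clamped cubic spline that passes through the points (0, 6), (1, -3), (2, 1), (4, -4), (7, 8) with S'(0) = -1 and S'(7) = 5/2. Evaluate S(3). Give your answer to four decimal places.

Let σ_i = S''(x_i). Step sizes h_i = 1, 1, 2, 3; slopes of the chords Δ_i = (y_(i+1) - y_i)/h_i = -9, 4, -5/2, 4.
  1·σ_0 + 4·σ_1 + 1·σ_2 = 6(Δ_1 - Δ_0) = 78
  1·σ_1 + 6·σ_2 + 2·σ_3 = 6(Δ_2 - Δ_1) = -39
  2·σ_2 + 10·σ_3 + 3·σ_4 = 6(Δ_3 - Δ_2) = 39
Clamped end conditions give two more equations: 2h_0·σ_0 + h_0·σ_1 = 6(Δ_0 - S'(0)) = -48 and h_3·σ_3 + 2h_3·σ_4 = 6(S'(7) - Δ_3) = -9.
Forward elimination and back-substitution give σ_0 = -8467/208, σ_1 = 3475/104, σ_2 = -3109/208, σ_3 = 449/52, σ_4 = -605/104.
On [2, 4], S(x) = 1 + 477/104·(x - 2) - 3109/416·(x - 2)² + 1635/832·(x - 2)³.
With (x - 2) = 1: S(3) = 5/64.

0.0781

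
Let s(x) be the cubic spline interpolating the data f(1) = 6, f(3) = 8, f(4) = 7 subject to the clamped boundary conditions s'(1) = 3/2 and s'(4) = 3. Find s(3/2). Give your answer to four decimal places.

With σ_i denoting the second derivative at x_i, h_i = 2, 1, and Δ_i = (y_(i+1) − y_i)/h_i = 1, -1:
  2·σ_0 + 6·σ_1 + 1·σ_2 = 6(Δ_1 - Δ_0) = -12
Clamped end conditions give two more equations: 2h_0·σ_0 + h_0·σ_1 = 6(Δ_0 - s'(1)) = -3 and h_1·σ_1 + 2h_1·σ_2 = 6(s'(4) - Δ_1) = 24.
Solving the tridiagonal system: σ_0 = 7/4, σ_1 = -5, σ_2 = 29/2.
On [1, 3], s(x) = 6 + 3/2·(x - 1) + 7/8·(x - 1)² - 9/16·(x - 1)³.
With (x - 1) = 1/2: s(3/2) = 883/128.

6.8984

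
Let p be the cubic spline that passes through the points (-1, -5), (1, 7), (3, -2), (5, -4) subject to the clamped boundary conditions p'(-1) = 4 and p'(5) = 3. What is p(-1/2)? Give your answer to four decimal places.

With M_i denoting the second derivative at x_i, h_i = 2, 2, 2, and Δ_i = (y_(i+1) − y_i)/h_i = 6, -9/2, -1:
  2·M_0 + 8·M_1 + 2·M_2 = 6(Δ_1 - Δ_0) = -63
  2·M_1 + 8·M_2 + 2·M_3 = 6(Δ_2 - Δ_1) = 21
Clamped end conditions give two more equations: 2h_0·M_0 + h_0·M_1 = 6(Δ_0 - p'(-1)) = 12 and h_2·M_2 + 2h_2·M_3 = 6(p'(5) - Δ_2) = 24.
Solving the tridiagonal system: M_0 = 257/30, M_1 = -167/15, M_2 = 67/15, M_3 = 113/30.
On [-1, 1], p(t) = -5 + 4·(t + 1) + 257/60·(t + 1)² - 197/120·(t + 1)³.
With (t + 1) = 1/2: p(-1/2) = -683/320.

-2.1344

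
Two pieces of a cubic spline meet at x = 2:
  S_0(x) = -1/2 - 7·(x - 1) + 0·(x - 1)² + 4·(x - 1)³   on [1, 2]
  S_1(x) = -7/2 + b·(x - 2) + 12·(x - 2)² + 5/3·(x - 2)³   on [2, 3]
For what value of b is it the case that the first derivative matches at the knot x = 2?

S_0'(x) = -7 + 0·(x - 1) + 12·(x - 1)², so S_0'(2) = 5. On the right, S_1'(2) = b, so b = 5.

5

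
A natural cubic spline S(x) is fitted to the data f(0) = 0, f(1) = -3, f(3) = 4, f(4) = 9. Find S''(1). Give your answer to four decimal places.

Write σ_i for S''(x_i). With h_i = 1, 2, 1 and divided differences Δ_i = -3, 7/2, 5, the continuity of S' gives the tridiagonal system
  1·σ_0 + 6·σ_1 + 2·σ_2 = 6(Δ_1 - Δ_0) = 39
  2·σ_1 + 6·σ_2 + 1·σ_3 = 6(Δ_2 - Δ_1) = 9
Natural end conditions: σ_0 = σ_3 = 0.
Hence σ_0 = 0, σ_1 = 27/4, σ_2 = -3/4, σ_3 = 0.

6.7500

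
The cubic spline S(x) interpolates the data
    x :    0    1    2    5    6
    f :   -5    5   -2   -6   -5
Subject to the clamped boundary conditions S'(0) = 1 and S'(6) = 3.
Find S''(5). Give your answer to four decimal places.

-3.0877

Let M_i = S''(x_i). Step sizes h_i = 1, 1, 3, 1; slopes of the chords Δ_i = (y_(i+1) - y_i)/h_i = 10, -7, -4/3, 1.
  1·M_0 + 4·M_1 + 1·M_2 = 6(Δ_1 - Δ_0) = -102
  1·M_1 + 8·M_2 + 3·M_3 = 6(Δ_2 - Δ_1) = 34
  3·M_2 + 8·M_3 + 1·M_4 = 6(Δ_3 - Δ_2) = 14
Clamped end conditions give two more equations: 2h_0·M_0 + h_0·M_1 = 6(Δ_0 - S'(0)) = 54 and h_3·M_3 + 2h_3·M_4 = 6(S'(6) - Δ_3) = 12.
Solving the tridiagonal system: M_0 = 2674/57, M_1 = -2270/57, M_2 = 592/57, M_3 = -176/57, M_4 = 430/57.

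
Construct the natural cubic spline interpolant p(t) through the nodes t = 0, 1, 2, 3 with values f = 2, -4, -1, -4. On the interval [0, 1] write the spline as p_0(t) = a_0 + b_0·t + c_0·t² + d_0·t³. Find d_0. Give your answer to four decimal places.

2.8000

With m_i denoting the second derivative at x_i, h_i = 1, 1, 1, and Δ_i = (y_(i+1) − y_i)/h_i = -6, 3, -3:
  1·m_0 + 4·m_1 + 1·m_2 = 6(Δ_1 - Δ_0) = 54
  1·m_1 + 4·m_2 + 1·m_3 = 6(Δ_2 - Δ_1) = -36
Natural end conditions: m_0 = m_3 = 0.
Forward elimination and back-substitution give m_0 = 0, m_1 = 84/5, m_2 = -66/5, m_3 = 0.
On [0, 1], with p_0(t) = a_0 + b_0·t + c_0·t² + d_0·t³: c_0 = m_0/2 = 0, d_0 = (m_1 - m_0)/(6h_0) = 14/5, b_0 = Δ_0 - h_0(2m_0 + m_1)/6 = -44/5.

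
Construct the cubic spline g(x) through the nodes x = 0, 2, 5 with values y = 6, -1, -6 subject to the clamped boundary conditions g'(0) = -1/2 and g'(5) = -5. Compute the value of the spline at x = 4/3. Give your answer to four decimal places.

1.6296

Put σ_i = g'' at the i-th knot. Here h = (2, 3) and Δ = (-7/2, -5/3), so the interior equations h_(i-1)·σ_(i-1) + 2(h_(i-1)+h_i)·σ_i + h_i·σ_(i+1) = 6(Δ_i − Δ_(i-1)) read
  2·σ_0 + 10·σ_1 + 3·σ_2 = 6(Δ_1 - Δ_0) = 11
Clamped end conditions give two more equations: 2h_0·σ_0 + h_0·σ_1 = 6(Δ_0 - g'(0)) = -18 and h_1·σ_1 + 2h_1·σ_2 = 6(g'(5) - Δ_1) = -20.
Solving the tridiagonal system: σ_0 = -13/2, σ_1 = 4, σ_2 = -16/3.
On [0, 2], g(x) = 6 - 1/2·x - 13/4·x² + 7/8·x³.
With x = 4/3: g(4/3) = 44/27.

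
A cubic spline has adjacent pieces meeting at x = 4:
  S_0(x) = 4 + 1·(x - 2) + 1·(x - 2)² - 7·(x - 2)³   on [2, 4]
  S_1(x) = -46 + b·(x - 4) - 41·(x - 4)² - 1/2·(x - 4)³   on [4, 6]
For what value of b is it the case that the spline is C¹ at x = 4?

S_0'(x) = 1 + 2·(x - 2) - 21·(x - 2)², so S_0'(4) = -79. On the right, S_1'(4) = b, so b = -79.

-79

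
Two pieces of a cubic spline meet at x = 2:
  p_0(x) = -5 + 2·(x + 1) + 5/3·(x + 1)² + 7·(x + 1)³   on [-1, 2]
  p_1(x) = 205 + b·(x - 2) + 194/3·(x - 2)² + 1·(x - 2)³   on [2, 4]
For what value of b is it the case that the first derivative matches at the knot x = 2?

201

p_0'(x) = 2 + 10/3·(x + 1) + 21·(x + 1)², so p_0'(2) = 201. On the right, p_1'(2) = b, so b = 201.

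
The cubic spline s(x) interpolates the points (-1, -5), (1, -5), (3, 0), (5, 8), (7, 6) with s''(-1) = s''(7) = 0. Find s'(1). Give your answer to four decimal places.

0.9464

Let m_i = s''(x_i). Step sizes h_i = 2, 2, 2, 2; slopes of the chords Δ_i = (y_(i+1) - y_i)/h_i = 0, 5/2, 4, -1.
  2·m_0 + 8·m_1 + 2·m_2 = 6(Δ_1 - Δ_0) = 15
  2·m_1 + 8·m_2 + 2·m_3 = 6(Δ_2 - Δ_1) = 9
  2·m_2 + 8·m_3 + 2·m_4 = 6(Δ_3 - Δ_2) = -30
Natural end conditions: m_0 = m_4 = 0.
Forward elimination and back-substitution give m_0 = 0, m_1 = 159/112, m_2 = 51/28, m_3 = -471/112, m_4 = 0.
On [1, 3], s'(x) = b_1 + 2c_1·(x - 1) + 3d_1·(x - 1)² with b_1 = Δ_1 - h_1(2m_1 + m_2)/6 = 53/56, c_1 = m_1/2 = 159/224, d_1 = (m_2 - m_1)/(6h_1) = 15/448. So s'(1) = 53/56.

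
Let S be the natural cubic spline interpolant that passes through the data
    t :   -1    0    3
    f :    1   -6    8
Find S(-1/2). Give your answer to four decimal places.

-3.0469

Put σ_i = S'' at the i-th knot. Here h = (1, 3) and Δ = (-7, 14/3), so the interior equations h_(i-1)·σ_(i-1) + 2(h_(i-1)+h_i)·σ_i + h_i·σ_(i+1) = 6(Δ_i − Δ_(i-1)) read
  1·σ_0 + 8·σ_1 + 3·σ_2 = 6(Δ_1 - Δ_0) = 70
Natural end conditions: σ_0 = σ_2 = 0.
Forward elimination and back-substitution give σ_0 = 0, σ_1 = 35/4, σ_2 = 0.
On [-1, 0], S(t) = 1 - 203/24·(t + 1) + 0·(t + 1)² + 35/24·(t + 1)³.
With (t + 1) = 1/2: S(-1/2) = -195/64.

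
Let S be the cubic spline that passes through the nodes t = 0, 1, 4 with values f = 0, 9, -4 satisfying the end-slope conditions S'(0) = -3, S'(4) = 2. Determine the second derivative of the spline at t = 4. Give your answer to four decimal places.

17.5833

Write M_i for S''(x_i). With h_i = 1, 3 and divided differences Δ_i = 9, -13/3, the continuity of S' gives the tridiagonal system
  1·M_0 + 8·M_1 + 3·M_2 = 6(Δ_1 - Δ_0) = -80
Clamped end conditions give two more equations: 2h_0·M_0 + h_0·M_1 = 6(Δ_0 - S'(0)) = 72 and h_1·M_1 + 2h_1·M_2 = 6(S'(4) - Δ_1) = 38.
Hence M_0 = 189/4, M_1 = -45/2, M_2 = 211/12.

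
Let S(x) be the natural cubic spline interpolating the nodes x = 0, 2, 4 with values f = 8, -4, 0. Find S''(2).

6

Write M_i for S''(x_i). With h_i = 2, 2 and divided differences Δ_i = -6, 2, the continuity of S' gives the tridiagonal system
  2·M_0 + 8·M_1 + 2·M_2 = 6(Δ_1 - Δ_0) = 48
Natural end conditions: M_0 = M_2 = 0.
Forward elimination and back-substitution give M_0 = 0, M_1 = 6, M_2 = 0.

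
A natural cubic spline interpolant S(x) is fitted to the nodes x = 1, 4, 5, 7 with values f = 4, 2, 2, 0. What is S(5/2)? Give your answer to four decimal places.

2.6410

Let σ_i = S''(x_i). Step sizes h_i = 3, 1, 2; slopes of the chords Δ_i = (y_(i+1) - y_i)/h_i = -2/3, 0, -1.
  3·σ_0 + 8·σ_1 + 1·σ_2 = 6(Δ_1 - Δ_0) = 4
  1·σ_1 + 6·σ_2 + 2·σ_3 = 6(Δ_2 - Δ_1) = -6
Natural end conditions: σ_0 = σ_3 = 0.
Solving: σ_0 = 0, σ_1 = 30/47, σ_2 = -52/47, σ_3 = 0.
On [1, 4], S(x) = 4 - 139/141·(x - 1) + 0·(x - 1)² + 5/141·(x - 1)³.
With (x - 1) = 3/2: S(5/2) = 993/376.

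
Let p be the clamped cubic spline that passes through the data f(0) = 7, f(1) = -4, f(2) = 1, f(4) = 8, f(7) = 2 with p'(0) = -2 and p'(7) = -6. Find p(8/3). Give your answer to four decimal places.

Write M_i for p''(x_i). With h_i = 1, 1, 2, 3 and divided differences Δ_i = -11, 5, 7/2, -2, the continuity of p' gives the tridiagonal system
  1·M_0 + 4·M_1 + 1·M_2 = 6(Δ_1 - Δ_0) = 96
  1·M_1 + 6·M_2 + 2·M_3 = 6(Δ_2 - Δ_1) = -9
  2·M_2 + 10·M_3 + 3·M_4 = 6(Δ_3 - Δ_2) = -33
Clamped end conditions give two more equations: 2h_0·M_0 + h_0·M_1 = 6(Δ_0 - p'(0)) = -54 and h_3·M_3 + 2h_3·M_4 = 6(p'(7) - Δ_3) = -24.
Hence M_0 = -9493/208, M_1 = 3877/104, M_2 = -1555/208, M_3 = -37/52, M_4 = -379/104.
On [2, 4], p(t) = 1 + 907/104·(t - 2) - 1555/416·(t - 2)² + 469/832·(t - 2)³.
With (t - 2) = 2/3: p(8/3) = 7469/1404.

5.3198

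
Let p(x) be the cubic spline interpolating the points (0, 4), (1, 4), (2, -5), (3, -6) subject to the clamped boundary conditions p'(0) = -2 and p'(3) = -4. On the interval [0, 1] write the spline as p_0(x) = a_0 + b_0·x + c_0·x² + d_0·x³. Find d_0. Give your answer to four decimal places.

Write M_i for p''(x_i). With h_i = 1, 1, 1 and divided differences Δ_i = 0, -9, -1, the continuity of p' gives the tridiagonal system
  1·M_0 + 4·M_1 + 1·M_2 = 6(Δ_1 - Δ_0) = -54
  1·M_1 + 4·M_2 + 1·M_3 = 6(Δ_2 - Δ_1) = 48
Clamped end conditions give two more equations: 2h_0·M_0 + h_0·M_1 = 6(Δ_0 - p'(0)) = 12 and h_2·M_2 + 2h_2·M_3 = 6(p'(3) - Δ_2) = -18.
Forward elimination and back-substitution give M_0 = 268/15, M_1 = -356/15, M_2 = 346/15, M_3 = -308/15.
On [0, 1], with p_0(x) = a_0 + b_0·x + c_0·x² + d_0·x³: c_0 = M_0/2 = 134/15, d_0 = (M_1 - M_0)/(6h_0) = -104/15, b_0 = Δ_0 - h_0(2M_0 + M_1)/6 = -2.

-6.9333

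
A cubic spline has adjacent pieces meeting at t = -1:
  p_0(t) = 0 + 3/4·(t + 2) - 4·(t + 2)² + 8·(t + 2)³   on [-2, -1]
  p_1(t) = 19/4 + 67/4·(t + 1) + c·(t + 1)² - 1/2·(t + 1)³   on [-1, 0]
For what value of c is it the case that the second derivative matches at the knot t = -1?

20

p_0''(t) = -8 + 48·(t + 2), so p_0''(-1) = 40. On the right, p_1''(-1) = 2c, so c = 20.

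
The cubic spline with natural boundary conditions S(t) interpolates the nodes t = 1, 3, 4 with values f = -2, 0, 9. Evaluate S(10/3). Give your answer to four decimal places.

2.5062

Put σ_i = S'' at the i-th knot. Here h = (2, 1) and Δ = (1, 9), so the interior equations h_(i-1)·σ_(i-1) + 2(h_(i-1)+h_i)·σ_i + h_i·σ_(i+1) = 6(Δ_i − Δ_(i-1)) read
  2·σ_0 + 6·σ_1 + 1·σ_2 = 6(Δ_1 - Δ_0) = 48
Natural end conditions: σ_0 = σ_2 = 0.
Solving the tridiagonal system: σ_0 = 0, σ_1 = 8, σ_2 = 0.
On [3, 4], S(t) = 0 + 19/3·(t - 3) + 4·(t - 3)² - 4/3·(t - 3)³.
With (t - 3) = 1/3: S(10/3) = 203/81.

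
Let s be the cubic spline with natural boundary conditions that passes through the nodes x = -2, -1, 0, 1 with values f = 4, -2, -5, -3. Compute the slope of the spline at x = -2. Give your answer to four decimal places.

With M_i denoting the second derivative at x_i, h_i = 1, 1, 1, and Δ_i = (y_(i+1) − y_i)/h_i = -6, -3, 2:
  1·M_0 + 4·M_1 + 1·M_2 = 6(Δ_1 - Δ_0) = 18
  1·M_1 + 4·M_2 + 1·M_3 = 6(Δ_2 - Δ_1) = 30
Natural end conditions: M_0 = M_3 = 0.
Solving the tridiagonal system: M_0 = 0, M_1 = 14/5, M_2 = 34/5, M_3 = 0.
On [-2, -1], s'(x) = b_0 + 2c_0·(x + 2) + 3d_0·(x + 2)² with b_0 = Δ_0 - h_0(2M_0 + M_1)/6 = -97/15, c_0 = M_0/2 = 0, d_0 = (M_1 - M_0)/(6h_0) = 7/15. So s'(-2) = -97/15.

-6.4667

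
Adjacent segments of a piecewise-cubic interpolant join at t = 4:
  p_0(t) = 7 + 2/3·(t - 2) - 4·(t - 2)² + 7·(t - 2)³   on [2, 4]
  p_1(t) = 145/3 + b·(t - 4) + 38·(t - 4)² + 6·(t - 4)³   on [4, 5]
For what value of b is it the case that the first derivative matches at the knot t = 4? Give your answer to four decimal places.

p_0'(t) = 2/3 - 8·(t - 2) + 21·(t - 2)², so p_0'(4) = 206/3. On the right, p_1'(4) = b, so b = 206/3.

68.6667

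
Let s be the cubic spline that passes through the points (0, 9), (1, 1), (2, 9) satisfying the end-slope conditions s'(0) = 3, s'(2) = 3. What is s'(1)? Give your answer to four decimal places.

With M_i denoting the second derivative at x_i, h_i = 1, 1, and Δ_i = (y_(i+1) − y_i)/h_i = -8, 8:
  1·M_0 + 4·M_1 + 1·M_2 = 6(Δ_1 - Δ_0) = 96
Clamped end conditions give two more equations: 2h_0·M_0 + h_0·M_1 = 6(Δ_0 - s'(0)) = -66 and h_1·M_1 + 2h_1·M_2 = 6(s'(2) - Δ_1) = -30.
Hence M_0 = -57, M_1 = 48, M_2 = -39.
On [1, 2], s'(t) = b_1 + 2c_1·(t - 1) + 3d_1·(t - 1)² with b_1 = Δ_1 - h_1(2M_1 + M_2)/6 = -3/2, c_1 = M_1/2 = 24, d_1 = (M_2 - M_1)/(6h_1) = -29/2. So s'(1) = -3/2.

-1.5000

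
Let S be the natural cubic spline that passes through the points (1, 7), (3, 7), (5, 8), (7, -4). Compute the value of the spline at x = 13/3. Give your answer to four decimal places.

Let M_i = S''(x_i). Step sizes h_i = 2, 2, 2; slopes of the chords Δ_i = (y_(i+1) - y_i)/h_i = 0, 1/2, -6.
  2·M_0 + 8·M_1 + 2·M_2 = 6(Δ_1 - Δ_0) = 3
  2·M_1 + 8·M_2 + 2·M_3 = 6(Δ_2 - Δ_1) = -39
Natural end conditions: M_0 = M_3 = 0.
Solving the tridiagonal system: M_0 = 0, M_1 = 17/10, M_2 = -53/10, M_3 = 0.
On [3, 5], S(x) = 7 + 17/15·(x - 3) + 17/20·(x - 3)² - 7/12·(x - 3)³.
With (x - 3) = 4/3: S(13/3) = 3499/405.

8.6395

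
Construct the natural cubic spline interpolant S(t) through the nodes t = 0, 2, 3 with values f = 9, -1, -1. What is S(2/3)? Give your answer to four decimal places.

Let M_i = S''(x_i). Step sizes h_i = 2, 1; slopes of the chords Δ_i = (y_(i+1) - y_i)/h_i = -5, 0.
  2·M_0 + 6·M_1 + 1·M_2 = 6(Δ_1 - Δ_0) = 30
Natural end conditions: M_0 = M_2 = 0.
Forward elimination and back-substitution give M_0 = 0, M_1 = 5, M_2 = 0.
On [0, 2], S(t) = 9 - 20/3·t + 0·t² + 5/12·t³.
With t = 2/3: S(2/3) = 379/81.

4.6790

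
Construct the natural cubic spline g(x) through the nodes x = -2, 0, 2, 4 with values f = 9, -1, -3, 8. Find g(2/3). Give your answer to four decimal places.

-3.0049

Put m_i = g'' at the i-th knot. Here h = (2, 2, 2) and Δ = (-5, -1, 11/2), so the interior equations h_(i-1)·m_(i-1) + 2(h_(i-1)+h_i)·m_i + h_i·m_(i+1) = 6(Δ_i − Δ_(i-1)) read
  2·m_0 + 8·m_1 + 2·m_2 = 6(Δ_1 - Δ_0) = 24
  2·m_1 + 8·m_2 + 2·m_3 = 6(Δ_2 - Δ_1) = 39
Natural end conditions: m_0 = m_3 = 0.
Hence m_0 = 0, m_1 = 19/10, m_2 = 22/5, m_3 = 0.
On [0, 2], g(x) = -1 - 56/15·x + 19/20·x² + 5/24·x³.
With x = 2/3: g(2/3) = -1217/405.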